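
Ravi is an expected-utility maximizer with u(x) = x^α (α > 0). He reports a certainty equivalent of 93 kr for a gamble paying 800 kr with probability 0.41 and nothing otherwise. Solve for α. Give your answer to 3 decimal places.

α ≈ 0.414

Since u(0) = 0, the lottery's EU is 0.41·800^α.
Indifference: 93^α = 0.41·800^α, so (93/800)^α = 0.41.
Take logs: α = ln 0.41 / ln(93/800) ≈ 0.41431.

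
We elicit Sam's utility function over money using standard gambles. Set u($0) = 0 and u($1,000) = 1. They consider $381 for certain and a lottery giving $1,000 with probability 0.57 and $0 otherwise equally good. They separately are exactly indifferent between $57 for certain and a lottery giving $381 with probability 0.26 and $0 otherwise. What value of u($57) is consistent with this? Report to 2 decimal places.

From the first indifference, u($381) = 0.57·u($1,000) + 0.43·u($0) = 0.57·1 + 0.43·0 = 0.57.
Chaining: u($57) = 0.26·0.57 + 0.74·0.00 = 0.1482.

0.15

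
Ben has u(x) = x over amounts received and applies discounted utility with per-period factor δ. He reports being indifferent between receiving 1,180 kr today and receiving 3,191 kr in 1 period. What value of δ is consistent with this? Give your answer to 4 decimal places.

The payoff in 1 period is discounted by δ, so u(1180) = δ·u(3191) and δ = u(1180)/u(3191).
With u(x) = x: δ = 1180/3191 = 0.36979.

δ ≈ 0.3698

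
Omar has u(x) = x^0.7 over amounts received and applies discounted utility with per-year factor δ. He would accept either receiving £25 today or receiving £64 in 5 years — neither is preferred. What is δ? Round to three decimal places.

Equating discounted utilities: u(25) = δ^5·u(64) ⇒ δ^5 = u(25)/u(64).
Since u(x) = x^0.7, δ^5 = (25/64)^0.7 = 0.39062^0.7 = 0.51788.
Taking the 5th root: δ = 0.51788^(1/5) ≈ 0.877.

δ ≈ 0.877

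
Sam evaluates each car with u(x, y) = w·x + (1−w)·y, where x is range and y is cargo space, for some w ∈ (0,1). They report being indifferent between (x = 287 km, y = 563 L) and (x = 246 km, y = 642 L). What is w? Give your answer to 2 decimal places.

Indifference: w·287 + (1−w)·563 = w·246 + (1−w)·642.
w·(287−246) = (1−w)·(642−563), i.e. w·41 = (1−w)·79.
So w/(1−w) = 79/41 = 1.9268, giving w = 79/(41+79) = 0.66.

w = 0.66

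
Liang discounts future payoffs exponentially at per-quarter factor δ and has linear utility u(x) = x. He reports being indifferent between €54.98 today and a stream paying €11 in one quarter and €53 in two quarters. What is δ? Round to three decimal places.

δ ≈ 0.920

Equating present values: 54.98 = 11δ + 53δ².
That is, 53δ² + 11δ − 54.98 = 0, a quadratic in δ.
The positive root is δ = [−11 + √(11² + 4·53·54.98)] / (2·53) = (−11 + 108.521)/106 ≈ 0.920.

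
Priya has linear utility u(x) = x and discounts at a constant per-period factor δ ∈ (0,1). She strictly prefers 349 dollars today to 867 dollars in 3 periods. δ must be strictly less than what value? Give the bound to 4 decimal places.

δ < 0.7384

Comparing present values: 349 > δ^3·867.
Dividing by 867: δ^3 < 0.40254. Both sides are positive, so the cube root keeps the direction.
δ < (349/867)^(1/3) ≈ 0.7384.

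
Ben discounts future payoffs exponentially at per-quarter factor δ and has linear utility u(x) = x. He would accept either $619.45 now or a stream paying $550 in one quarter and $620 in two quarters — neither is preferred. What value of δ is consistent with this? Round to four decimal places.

The stream is worth 550δ + 620δ² today, so 550δ + 620δ² = 619.45.
That is, 620δ² + 550δ − 619.45 = 0, a quadratic in δ.
δ = (−550 + √(550² + 4·620·619.45)) / (2·620) = (−550 + √1838736.00) / 1240 ≈ 0.6500.

δ ≈ 0.6500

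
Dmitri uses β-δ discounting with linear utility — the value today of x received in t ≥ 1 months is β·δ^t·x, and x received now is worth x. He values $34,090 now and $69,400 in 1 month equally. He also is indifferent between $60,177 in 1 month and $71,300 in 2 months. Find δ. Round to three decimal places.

Both payoffs in the second observation are in the future, so β drops out: δ^1·60177 = δ^2·71300 ⇒ δ = 60177/71300 = 0.84400.

δ ≈ 0.844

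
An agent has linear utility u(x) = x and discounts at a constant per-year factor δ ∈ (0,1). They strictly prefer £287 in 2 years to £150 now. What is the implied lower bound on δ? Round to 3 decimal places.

Under u(x) = x this choice says 150 < δ^2·287.
So δ^2 > 150/287 = 0.52265; taking the square root of both positive sides preserves the inequality.
δ > (150/287)^(1/2) ≈ 0.723.

δ > 0.723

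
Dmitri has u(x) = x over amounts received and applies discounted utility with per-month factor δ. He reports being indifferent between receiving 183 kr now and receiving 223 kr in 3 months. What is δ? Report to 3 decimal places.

δ ≈ 0.936

Indifference means u(183) = δ^3 · u(223), so δ^3 = u(183)/u(223).
With u(x) = x: δ^3 = 183/223 = 0.82063.
Hence δ = (0.82063)^(1/3) = 0.93623.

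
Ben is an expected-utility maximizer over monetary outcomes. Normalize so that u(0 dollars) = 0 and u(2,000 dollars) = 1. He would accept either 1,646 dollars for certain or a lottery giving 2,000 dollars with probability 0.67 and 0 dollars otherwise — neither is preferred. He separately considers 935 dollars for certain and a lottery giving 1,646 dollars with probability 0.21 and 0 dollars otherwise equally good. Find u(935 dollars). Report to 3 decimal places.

0.141

First, u(1,646 dollars) = 0.67·u(2,000 dollars) + 0.33·u(0 dollars) = 0.67.
Chaining: u(935 dollars) = 0.21·0.67 + 0.79·0.00 = 0.1407.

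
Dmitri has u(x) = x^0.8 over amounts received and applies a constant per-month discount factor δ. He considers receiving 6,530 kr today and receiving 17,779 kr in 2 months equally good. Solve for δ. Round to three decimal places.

Indifference means u(6530) = δ^2 · u(17779), so δ^2 = u(6530)/u(17779).
With u(x) = x^0.8: δ^2 = 6530^0.8/17779^0.8 = (6530/17779)^0.8 = 0.44875.
So δ = 0.44875^(1/2) ≈ 0.670.

δ ≈ 0.670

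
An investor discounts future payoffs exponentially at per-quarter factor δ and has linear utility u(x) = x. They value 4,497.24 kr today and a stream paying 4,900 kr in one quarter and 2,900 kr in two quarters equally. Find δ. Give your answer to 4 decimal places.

Present value of the stream is 4900·δ + 2900·δ². Indifference gives 4900δ + 2900δ² = 4497.24.
That is, 2900δ² + 4900δ − 4497.24 = 0, a quadratic in δ.
δ = (−4900 + √(4900² + 4·2900·4497.24)) / (2·2900) = (−4900 + √76177984.00) / 5800 ≈ 0.6600.

δ ≈ 0.6600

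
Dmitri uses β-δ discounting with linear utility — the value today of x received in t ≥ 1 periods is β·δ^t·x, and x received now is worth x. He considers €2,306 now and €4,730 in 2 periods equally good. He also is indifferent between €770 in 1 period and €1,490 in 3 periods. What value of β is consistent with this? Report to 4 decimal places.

From the later pair, β·δ^1·770 = β·δ^3·1490; dividing through, δ^2 = 770/1490 = 0.51678, so δ = 0.71887.
Substituting δ into 2306 = β·δ^2·4730: β = 2306/(2444.362) ≈ 0.9434.

β ≈ 0.9434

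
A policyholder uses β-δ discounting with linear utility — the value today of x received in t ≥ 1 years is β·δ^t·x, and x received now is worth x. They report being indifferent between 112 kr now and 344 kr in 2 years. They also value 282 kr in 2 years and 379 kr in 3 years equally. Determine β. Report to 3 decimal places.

β ≈ 0.588

Both payoffs in the second observation are in the future, so β drops out: δ^2·282 = δ^3·379 ⇒ δ = 282/379 = 0.74406.
The first indifference: 112 = β·δ^2·344, so β = 112/(δ^2·344) = 112/(0.55363·344) ≈ 0.588.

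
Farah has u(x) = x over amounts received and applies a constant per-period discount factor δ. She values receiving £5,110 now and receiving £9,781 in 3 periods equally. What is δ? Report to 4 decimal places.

δ ≈ 0.8054

Indifference means u(5110) = δ^3 · u(9781), so δ^3 = u(5110)/u(9781).
With u(x) = x: δ^3 = 5110/9781 = 0.52244.
Hence δ = (0.52244)^(1/3) = 0.805402.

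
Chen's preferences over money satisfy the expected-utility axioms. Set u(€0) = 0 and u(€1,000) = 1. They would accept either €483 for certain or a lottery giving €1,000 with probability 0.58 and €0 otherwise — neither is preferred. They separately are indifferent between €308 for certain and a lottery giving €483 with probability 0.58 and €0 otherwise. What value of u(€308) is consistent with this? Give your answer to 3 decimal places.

From the first indifference, u(€483) = 0.58·u(€1,000) + 0.42·u(€0) = 0.58·1 + 0.42·0 = 0.58.
The second indifference gives u(€308) = 0.58·u(€483) + 0.42·u(€0) = 0.58·0.58 + 0.42·0.00 = 0.3364.

0.336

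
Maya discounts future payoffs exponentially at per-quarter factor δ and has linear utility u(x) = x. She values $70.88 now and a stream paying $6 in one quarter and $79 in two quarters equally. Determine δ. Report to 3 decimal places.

δ ≈ 0.910

The stream is worth 6δ + 79δ² today, so 6δ + 79δ² = 70.88.
That is, 79δ² + 6δ − 70.88 = 0, a quadratic in δ.
By the quadratic formula (taking the positive root), δ = (−6 + √22434.08) / 158 ≈ 0.910.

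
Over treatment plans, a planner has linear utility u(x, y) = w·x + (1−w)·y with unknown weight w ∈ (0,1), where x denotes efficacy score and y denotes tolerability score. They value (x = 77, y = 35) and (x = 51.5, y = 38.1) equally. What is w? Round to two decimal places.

Indifference: w·77 + (1−w)·35 = w·51.5 + (1−w)·38.1.
Collecting terms: w·25.5 = (1−w)·3.1.
So w/(1−w) = 3.1/25.5 = 0.1216, giving w = 3.1/(25.5+3.1) = 0.11.

w = 0.11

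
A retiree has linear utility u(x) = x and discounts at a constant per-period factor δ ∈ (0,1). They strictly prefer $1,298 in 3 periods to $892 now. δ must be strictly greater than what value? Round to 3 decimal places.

δ > 0.882

The preference means 892 < δ^3·1298.
Hence δ^3 > 892/1298 = 0.68721, and x ↦ x^(1/3) is increasing on (0,∞).
δ > 0.68721^(1/3) = 0.882.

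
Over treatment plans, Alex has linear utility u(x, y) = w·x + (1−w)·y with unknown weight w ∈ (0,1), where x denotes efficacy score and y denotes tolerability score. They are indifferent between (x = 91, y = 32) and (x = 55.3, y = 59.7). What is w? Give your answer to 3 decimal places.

Indifference: w·91 + (1−w)·32 = w·55.3 + (1−w)·59.7.
Collecting terms: w·35.7 = (1−w)·27.7.
So w/(1−w) = 27.7/35.7 = 0.7759, giving w = 27.7/(35.7+27.7) = 0.437.

w = 0.437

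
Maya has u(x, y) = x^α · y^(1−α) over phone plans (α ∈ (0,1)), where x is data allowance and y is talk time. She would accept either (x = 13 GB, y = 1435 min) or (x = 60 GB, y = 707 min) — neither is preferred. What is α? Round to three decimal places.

α ≈ 0.316

Set the two utilities equal: 13^α·1435^(1−α) = 60^α·707^(1−α).
(13/60)^α = (707/1435)^(1−α); take logs: α·ln(13/60) = (1−α)·ln(707/1435), i.e. α·-1.529395 = (1−α)·-0.707889.
So α/(1−α) = (-0.707889)/(-1.529395) = 0.462856, and α = 0.462856/1.462856 ≈ 0.316.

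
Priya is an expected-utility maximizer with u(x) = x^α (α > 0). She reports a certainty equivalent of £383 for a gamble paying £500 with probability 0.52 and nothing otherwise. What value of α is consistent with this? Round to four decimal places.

α ≈ 2.4531

Since u(0) = 0, the lottery's EU is 0.52·500^α.
Indifference: 383^α = 0.52·500^α, so (383/500)^α = 0.52.
α = ln(0.52) / ln(383/500) = -0.6539265/-0.2665731 ≈ 2.4531.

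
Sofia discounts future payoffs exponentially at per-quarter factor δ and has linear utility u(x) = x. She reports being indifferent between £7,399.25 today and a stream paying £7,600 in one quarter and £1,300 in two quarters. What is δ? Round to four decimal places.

Equating present values: 7399.25 = 7600δ + 1300δ².
Rearranged: 1300δ² + 7600δ − 7399.25 = 0.
δ = (−7600 + √(7600² + 4·1300·7399.25)) / (2·1300) = (−7600 + √96236100.00) / 2600 ≈ 0.8500.

δ ≈ 0.8500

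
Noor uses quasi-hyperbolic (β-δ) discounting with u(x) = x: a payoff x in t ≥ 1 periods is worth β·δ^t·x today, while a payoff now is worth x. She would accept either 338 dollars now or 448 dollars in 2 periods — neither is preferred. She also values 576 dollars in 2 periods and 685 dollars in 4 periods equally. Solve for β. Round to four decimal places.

β ≈ 0.8972

The second indifference involves only future payoffs, so β cancels: β·δ^2·576 = β·δ^4·685, giving δ^2 = 576/685 = 0.84088, so δ = 0.91699.
Now use the now-vs-future pair: 338 = β·δ^2·448 gives β = 338/(0.84088·448) ≈ 0.8972.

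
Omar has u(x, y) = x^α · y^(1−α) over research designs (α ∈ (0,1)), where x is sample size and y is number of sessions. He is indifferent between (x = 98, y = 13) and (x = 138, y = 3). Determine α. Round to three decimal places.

α ≈ 0.811

The Cobb–Douglas utilities coincide, so 98^α·13^(1−α) = 138^α·3^(1−α).
Taking logs: α·ln 98 + (1−α)·ln 13 = α·ln 138 + (1−α)·ln 3, i.e. α·-0.342286 = (1−α)·-1.466337.
With A = -0.342286 and B = -1.466337: α·A = (1−α)·B, so α = B/(A+B) = -1.466337/-1.808623 ≈ 0.811.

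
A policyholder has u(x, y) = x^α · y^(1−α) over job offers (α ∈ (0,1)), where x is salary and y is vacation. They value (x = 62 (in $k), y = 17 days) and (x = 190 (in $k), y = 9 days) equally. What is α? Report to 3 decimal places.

α ≈ 0.362

The Cobb–Douglas utilities coincide, so 62^α·17^(1−α) = 190^α·9^(1−α).
Taking logs: α·ln 62 + (1−α)·ln 17 = α·ln 190 + (1−α)·ln 9, i.e. α·-1.119890 = (1−α)·-0.635989.
Thus α·(-1.755879) = -0.635989, so α = -0.635989/-1.755879 ≈ 0.362.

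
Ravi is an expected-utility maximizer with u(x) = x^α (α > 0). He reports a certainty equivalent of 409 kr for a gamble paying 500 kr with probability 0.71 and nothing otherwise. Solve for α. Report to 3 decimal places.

α ≈ 1.705

EU(lottery) = 0.71·500^α + 0.29·0 = 0.71·500^α.
Setting u(409) equal to that: 409^α = 0.71·500^α ⇒ (409/500)^α = 0.71.
Taking logs: α·ln(409/500) = ln(0.71), so α = -0.342490 / -0.200893 ≈ 1.705.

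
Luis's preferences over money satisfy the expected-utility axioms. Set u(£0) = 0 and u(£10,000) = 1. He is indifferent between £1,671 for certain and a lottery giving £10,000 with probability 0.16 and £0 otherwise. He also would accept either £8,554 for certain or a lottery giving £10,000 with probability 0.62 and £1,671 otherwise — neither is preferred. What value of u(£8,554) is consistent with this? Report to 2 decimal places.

From the first indifference, u(£1,671) = 0.16·u(£10,000) + 0.84·u(£0) = 0.16·1 + 0.84·0 = 0.16.
Chaining: u(£8,554) = 0.62·1.00 + 0.38·0.16 = 0.6808.

0.68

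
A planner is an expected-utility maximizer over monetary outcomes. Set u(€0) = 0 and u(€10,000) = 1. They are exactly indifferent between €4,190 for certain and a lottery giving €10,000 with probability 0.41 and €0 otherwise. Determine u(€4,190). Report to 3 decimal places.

0.410

By the standard-gamble method, u(€4,190) is just the indifference probability on the best outcome: 0.41.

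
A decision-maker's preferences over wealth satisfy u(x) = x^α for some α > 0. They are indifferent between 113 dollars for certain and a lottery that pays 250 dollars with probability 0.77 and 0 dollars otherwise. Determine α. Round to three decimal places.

α ≈ 0.329

EU(lottery) = 0.77·250^α + 0.23·0 = 0.77·250^α.
Equating: 113^α = 0.77·250^α, i.e. 0.4520^α = 0.77.
α = ln(0.77) / ln(113/250) = -0.261365/-0.794073 ≈ 0.329.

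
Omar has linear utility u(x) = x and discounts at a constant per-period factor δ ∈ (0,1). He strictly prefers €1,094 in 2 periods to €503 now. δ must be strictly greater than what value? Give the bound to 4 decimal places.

Under u(x) = x this choice says 503 < δ^2·1094.
So δ^2 > 503/1094 = 0.45978; taking the square root of both positive sides preserves the inequality.
δ > (503/1094)^(1/2) ≈ 0.6781.

δ > 0.6781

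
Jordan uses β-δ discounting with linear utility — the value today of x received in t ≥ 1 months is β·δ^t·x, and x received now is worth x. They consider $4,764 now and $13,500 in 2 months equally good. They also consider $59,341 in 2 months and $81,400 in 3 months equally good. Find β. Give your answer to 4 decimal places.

β ≈ 0.6640

The second indifference involves only future payoffs, so β cancels: β·δ^2·59341 = β·δ^3·81400, giving δ = 59341/81400 = 0.72900.
The first indifference: 4764 = β·δ^2·13500, so β = 4764/(δ^2·13500) = 4764/(0.53145·13500) ≈ 0.6640.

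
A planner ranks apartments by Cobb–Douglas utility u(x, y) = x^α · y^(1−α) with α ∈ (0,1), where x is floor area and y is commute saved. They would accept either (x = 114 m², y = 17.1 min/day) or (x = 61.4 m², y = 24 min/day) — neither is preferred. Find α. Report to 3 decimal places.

Set the two utilities equal: 114^α·17.1^(1−α) = 61.4^α·24^(1−α).
(114/61.4)^α = (24/17.1)^(1−α); take logs: α·ln(114/61.4) = (1−α)·ln(24/17.1), i.e. α·0.618789 = (1−α)·0.338975.
With A = 0.618789 and B = 0.338975: α·A = (1−α)·B, so α = B/(A+B) = 0.338975/0.957764 ≈ 0.354.

α ≈ 0.354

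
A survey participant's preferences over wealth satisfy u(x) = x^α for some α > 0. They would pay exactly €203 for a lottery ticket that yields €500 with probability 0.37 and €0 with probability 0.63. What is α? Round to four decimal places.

EU(lottery) = 0.37·500^α + 0.63·0 = 0.37·500^α.
Equating: 203^α = 0.37·500^α, i.e. 0.4060^α = 0.37.
Take logs: α = ln 0.37 / ln(203/500) ≈ 1.103006.

α ≈ 1.1030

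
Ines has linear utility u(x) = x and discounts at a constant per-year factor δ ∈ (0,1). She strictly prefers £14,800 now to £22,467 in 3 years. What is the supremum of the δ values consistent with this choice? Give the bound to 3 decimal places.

Comparing present values: 14800 > δ^3·22467.
Hence δ^3 < 14800/22467 = 0.65874, and x ↦ x^(1/3) is increasing on (0,∞).
δ < 0.65874^(1/3) = 0.870.

δ < 0.870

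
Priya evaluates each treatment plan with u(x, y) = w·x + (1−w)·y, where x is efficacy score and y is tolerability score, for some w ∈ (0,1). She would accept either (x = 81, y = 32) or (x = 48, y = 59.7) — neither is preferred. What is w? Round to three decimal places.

w = 0.456

Equating utilities: w·81 + (1−w)·32 = w·48 + (1−w)·59.7.
Collecting terms: w·33 = (1−w)·27.7.
Hence w = 27.7/(33+27.7) = 27.7/60.7 = 0.456.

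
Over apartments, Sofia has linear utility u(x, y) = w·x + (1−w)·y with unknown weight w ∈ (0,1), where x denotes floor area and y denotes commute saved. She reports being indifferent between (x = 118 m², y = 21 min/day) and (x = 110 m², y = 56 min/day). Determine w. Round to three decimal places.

Indifference: w·118 + (1−w)·21 = w·110 + (1−w)·56.
Collecting terms: w·8 = (1−w)·35.
So w/(1−w) = 35/8 = 4.3750, giving w = 35/(8+35) = 0.814.

w = 0.814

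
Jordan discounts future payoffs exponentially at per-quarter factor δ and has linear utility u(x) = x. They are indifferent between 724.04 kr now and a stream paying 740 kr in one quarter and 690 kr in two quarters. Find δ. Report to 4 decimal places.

δ ≈ 0.6200

Equating present values: 724.04 = 740δ + 690δ².
So 690δ² + 740δ − 724.04 = 0.
By the quadratic formula (taking the positive root), δ = (−740 + √2545950.40) / 1380 ≈ 0.6200.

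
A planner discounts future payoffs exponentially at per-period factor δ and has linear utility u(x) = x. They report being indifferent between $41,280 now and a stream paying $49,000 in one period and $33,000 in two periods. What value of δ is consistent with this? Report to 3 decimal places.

δ ≈ 0.600

Equating present values: 41280 = 49000δ + 33000δ².
Rearranged: 33000δ² + 49000δ − 41280 = 0.
By the quadratic formula (taking the positive root), δ = (−49000 + √7849960000.00) / 66000 ≈ 0.600.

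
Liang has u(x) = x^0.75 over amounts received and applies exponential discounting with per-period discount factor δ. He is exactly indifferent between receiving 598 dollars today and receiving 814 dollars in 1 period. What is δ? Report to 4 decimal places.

Indifference means u(598) = δ · u(814), so δ = u(598)/u(814).
With u(x) = x^0.75: δ = 598^0.75/814^0.75 = (598/814)^0.75 = 0.79352.

δ ≈ 0.7935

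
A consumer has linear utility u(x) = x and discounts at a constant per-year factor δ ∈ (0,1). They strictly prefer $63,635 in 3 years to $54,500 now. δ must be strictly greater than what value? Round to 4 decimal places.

δ > 0.9497

The preference means 54500 < δ^3·63635.
Dividing by 63635: δ^3 > 0.85645. Both sides are positive, so the cube root keeps the direction.
δ > (54500/63635)^(1/3) ≈ 0.9497.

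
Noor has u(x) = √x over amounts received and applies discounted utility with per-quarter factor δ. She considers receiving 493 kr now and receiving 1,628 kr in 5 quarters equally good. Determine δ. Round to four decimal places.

δ ≈ 0.8874

Equating discounted utilities: u(493) = δ^5·u(1628) ⇒ δ^5 = u(493)/u(1628).
With u(x) = √x: δ^5 = √493/√1628 = √(493/1628) = 0.55030.
So δ = 0.55030^(1/5) ≈ 0.8874.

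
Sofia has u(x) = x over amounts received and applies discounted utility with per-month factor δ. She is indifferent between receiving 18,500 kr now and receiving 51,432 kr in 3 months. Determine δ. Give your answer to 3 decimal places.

The payoff in 3 months is discounted by δ^3, so u(18500) = δ^3·u(51432) and δ^3 = u(18500)/u(51432).
With u(x) = x: δ^3 = 18500/51432 = 0.35970.
Hence δ = (0.35970)^(1/3) = 0.71118.

δ ≈ 0.711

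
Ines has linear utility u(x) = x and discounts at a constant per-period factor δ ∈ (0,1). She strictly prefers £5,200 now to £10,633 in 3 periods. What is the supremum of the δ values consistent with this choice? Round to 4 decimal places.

The preference means 5200 > δ^3·10633.
So δ^3 < 5200/10633 = 0.48904; taking the cube root of both positive sides preserves the inequality.
δ < (5200/10633)^(1/3) ≈ 0.7879.

δ < 0.7879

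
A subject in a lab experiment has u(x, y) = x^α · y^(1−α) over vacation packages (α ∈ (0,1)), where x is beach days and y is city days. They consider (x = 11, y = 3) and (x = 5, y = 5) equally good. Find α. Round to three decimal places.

The Cobb–Douglas utilities coincide, so 11^α·3^(1−α) = 5^α·5^(1−α).
(11/5)^α = (5/3)^(1−α); take logs: α·ln(11/5) = (1−α)·ln(5/3), i.e. α·0.788457 = (1−α)·0.510826.
Thus α·(1.299283) = 0.510826, so α = 0.510826/1.299283 ≈ 0.393.

α ≈ 0.393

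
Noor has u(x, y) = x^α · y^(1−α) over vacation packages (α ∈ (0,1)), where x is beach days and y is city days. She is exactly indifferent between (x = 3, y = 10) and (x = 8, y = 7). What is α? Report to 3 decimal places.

The Cobb–Douglas utilities coincide, so 3^α·10^(1−α) = 8^α·7^(1−α).
Taking logs: α·ln 3 + (1−α)·ln 10 = α·ln 8 + (1−α)·ln 7, i.e. α·-0.980829 = (1−α)·-0.356675.
So α/(1−α) = (-0.356675)/(-0.980829) = 0.363646, and α = 0.363646/1.363646 ≈ 0.267.

α ≈ 0.267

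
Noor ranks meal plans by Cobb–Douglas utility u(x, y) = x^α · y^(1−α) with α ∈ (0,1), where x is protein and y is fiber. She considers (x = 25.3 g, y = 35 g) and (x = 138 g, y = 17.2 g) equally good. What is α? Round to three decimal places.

α ≈ 0.295

The Cobb–Douglas utilities coincide, so 25.3^α·35^(1−α) = 138^α·17.2^(1−α).
Rearrange to (25.3/138)^α = (17.2/35)^(1−α) and take logs: α·-1.696449 = (1−α)·-0.710439.
Thus α·(-2.406888) = -0.710439, so α = -0.710439/-2.406888 ≈ 0.295.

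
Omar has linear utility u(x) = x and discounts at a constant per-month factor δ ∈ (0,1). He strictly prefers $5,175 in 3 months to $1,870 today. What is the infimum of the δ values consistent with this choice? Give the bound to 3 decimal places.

δ > 0.712

The preference means 1870 < δ^3·5175.
So δ^3 > 1870/5175 = 0.36135; taking the cube root of both positive sides preserves the inequality.
δ > (1870/5175)^(1/3) ≈ 0.712.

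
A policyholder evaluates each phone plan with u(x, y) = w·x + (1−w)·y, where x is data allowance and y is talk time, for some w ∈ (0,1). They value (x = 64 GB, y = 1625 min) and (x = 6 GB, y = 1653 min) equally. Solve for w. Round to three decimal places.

Equating utilities: w·64 + (1−w)·1625 = w·6 + (1−w)·1653.
Rearranging, 58·w − 28·(1−w) = 0.
The marginal rate of substitution is 28/58, so w = 28/(58+28) = 0.326.

w = 0.326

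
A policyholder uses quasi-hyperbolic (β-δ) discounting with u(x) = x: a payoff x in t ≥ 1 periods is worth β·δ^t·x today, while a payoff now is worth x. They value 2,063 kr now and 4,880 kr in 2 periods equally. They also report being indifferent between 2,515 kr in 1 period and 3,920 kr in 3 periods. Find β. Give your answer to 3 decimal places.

Both payoffs in the second observation are in the future, so β drops out: δ^1·2515 = δ^3·3920 ⇒ δ^2 = 2515/3920 = 0.64158, so δ = 0.80099.
The first indifference: 2063 = β·δ^2·4880, so β = 2063/(δ^2·4880) = 2063/(0.64158·4880) ≈ 0.659.

β ≈ 0.659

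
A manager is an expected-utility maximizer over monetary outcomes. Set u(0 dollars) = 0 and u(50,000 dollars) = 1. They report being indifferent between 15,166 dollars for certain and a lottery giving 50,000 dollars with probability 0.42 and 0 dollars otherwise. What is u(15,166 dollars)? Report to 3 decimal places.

0.420

The indifference gives u(15,166 dollars) = 0.42·u(50,000 dollars) + 0.58·u(0 dollars) = 0.42·1 + 0.58·0 = 0.42.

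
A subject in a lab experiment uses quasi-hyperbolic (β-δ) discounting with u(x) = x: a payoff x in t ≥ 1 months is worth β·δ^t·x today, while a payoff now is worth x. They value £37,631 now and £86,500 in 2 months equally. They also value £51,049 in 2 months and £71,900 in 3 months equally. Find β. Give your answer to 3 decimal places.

β ≈ 0.863

From the later pair, β·δ^2·51049 = β·δ^3·71900; dividing through, δ = 51049/71900 = 0.71000.
The first indifference: 37631 = β·δ^2·86500, so β = 37631/(δ^2·86500) = 37631/(0.50410·86500) ≈ 0.863.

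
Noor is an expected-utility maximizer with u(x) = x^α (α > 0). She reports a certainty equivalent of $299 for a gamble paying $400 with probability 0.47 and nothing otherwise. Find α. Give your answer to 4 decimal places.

Since u(0) = 0, the lottery's EU is 0.47·400^α.
Indifference: 299^α = 0.47·400^α, so (299/400)^α = 0.47.
α = ln(0.47) / ln(299/400) = -0.7550226/-0.2910210 ≈ 2.5944.

α ≈ 2.5944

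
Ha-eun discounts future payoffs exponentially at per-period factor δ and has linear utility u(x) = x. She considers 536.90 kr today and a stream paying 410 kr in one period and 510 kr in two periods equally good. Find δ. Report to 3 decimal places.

δ ≈ 0.700

Equating present values: 536.90 = 410δ + 510δ².
So 510δ² + 410δ − 536.90 = 0.
By the quadratic formula (taking the positive root), δ = (−410 + √1263376.00) / 1020 ≈ 0.700.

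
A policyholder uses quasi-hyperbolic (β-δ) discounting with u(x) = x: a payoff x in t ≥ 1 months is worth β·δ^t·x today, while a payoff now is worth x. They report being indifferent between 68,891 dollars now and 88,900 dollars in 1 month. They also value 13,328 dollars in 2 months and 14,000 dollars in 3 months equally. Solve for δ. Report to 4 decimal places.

δ ≈ 0.9520

The second indifference involves only future payoffs, so β cancels: β·δ^2·13328 = β·δ^3·14000, giving δ = 13328/14000 = 0.95200.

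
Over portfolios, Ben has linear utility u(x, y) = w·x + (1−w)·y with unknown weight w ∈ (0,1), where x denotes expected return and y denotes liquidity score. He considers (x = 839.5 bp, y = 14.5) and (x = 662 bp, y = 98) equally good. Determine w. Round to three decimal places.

w = 0.320

Equating utilities: w·839.5 + (1−w)·14.5 = w·662 + (1−w)·98.
Rearranging, 177.5·w − 83.5·(1−w) = 0.
The marginal rate of substitution is 83.5/177.5, so w = 83.5/(177.5+83.5) = 0.320.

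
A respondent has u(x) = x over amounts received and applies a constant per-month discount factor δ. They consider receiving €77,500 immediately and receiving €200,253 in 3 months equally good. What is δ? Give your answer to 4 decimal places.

δ ≈ 0.7287

Equating discounted utilities: u(77500) = δ^3·u(200253) ⇒ δ^3 = u(77500)/u(200253).
With u(x) = x: δ^3 = 77500/200253 = 0.38701.
So δ = 0.38701^(1/3) ≈ 0.7287.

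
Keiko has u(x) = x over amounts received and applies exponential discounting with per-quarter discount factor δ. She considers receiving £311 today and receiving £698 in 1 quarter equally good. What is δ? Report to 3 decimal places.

Equating discounted utilities: u(311) = δ·u(698) ⇒ δ = u(311)/u(698).
With u(x) = x: δ = 311/698 = 0.44556.

δ ≈ 0.446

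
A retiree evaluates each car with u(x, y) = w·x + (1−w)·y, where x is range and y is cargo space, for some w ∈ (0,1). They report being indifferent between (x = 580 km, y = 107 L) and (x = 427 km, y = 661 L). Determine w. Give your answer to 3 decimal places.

u(580,107) = u(427,661) means w·580 + (1−w)·107 = w·427 + (1−w)·661.
Collecting terms: w·153 = (1−w)·554.
So w/(1−w) = 554/153 = 3.6209, giving w = 554/(153+554) = 0.784.

w = 0.784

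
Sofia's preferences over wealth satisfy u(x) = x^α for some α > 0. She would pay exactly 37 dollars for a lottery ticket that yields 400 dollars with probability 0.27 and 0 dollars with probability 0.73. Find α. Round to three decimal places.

EU(lottery) = 0.27·400^α + 0.73·0 = 0.27·400^α.
Setting u(37) equal to that: 37^α = 0.27·400^α ⇒ (37/400)^α = 0.27.
Take logs: α = ln 0.27 / ln(37/400) ≈ 0.55001.

α ≈ 0.550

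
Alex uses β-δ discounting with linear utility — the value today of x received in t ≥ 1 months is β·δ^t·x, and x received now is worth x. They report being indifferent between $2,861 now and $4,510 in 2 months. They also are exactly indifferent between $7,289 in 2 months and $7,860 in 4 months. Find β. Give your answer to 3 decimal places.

β ≈ 0.684

The second indifference involves only future payoffs, so β cancels: β·δ^2·7289 = β·δ^4·7860, giving δ^2 = 7289/7860 = 0.92735, so δ = 0.96299.
The first indifference: 2861 = β·δ^2·4510, so β = 2861/(δ^2·4510) = 2861/(0.92735·4510) ≈ 0.684.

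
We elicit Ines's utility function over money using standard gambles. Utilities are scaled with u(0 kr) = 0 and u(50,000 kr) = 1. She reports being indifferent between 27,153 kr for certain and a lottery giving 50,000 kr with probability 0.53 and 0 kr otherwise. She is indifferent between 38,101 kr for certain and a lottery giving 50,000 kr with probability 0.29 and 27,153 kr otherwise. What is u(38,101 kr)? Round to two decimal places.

0.67

The first gamble pins u(27,153 kr): it must equal 0.53·1 + 0.47·0 = 0.53.
The second indifference gives u(38,101 kr) = 0.29·u(50,000 kr) + 0.71·u(27,153 kr) = 0.29·1.00 + 0.71·0.53 = 0.6663.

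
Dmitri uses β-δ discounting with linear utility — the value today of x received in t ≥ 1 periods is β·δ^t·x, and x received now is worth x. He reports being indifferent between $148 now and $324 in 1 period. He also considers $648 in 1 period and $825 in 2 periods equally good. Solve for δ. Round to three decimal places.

δ ≈ 0.785

From the later pair, β·δ^1·648 = β·δ^2·825; dividing through, δ = 648/825 = 0.78545.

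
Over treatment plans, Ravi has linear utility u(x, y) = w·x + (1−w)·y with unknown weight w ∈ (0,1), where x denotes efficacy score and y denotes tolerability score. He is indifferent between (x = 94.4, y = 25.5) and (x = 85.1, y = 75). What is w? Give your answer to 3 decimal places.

w = 0.842

u(94.4,25.5) = u(85.1,75) means w·94.4 + (1−w)·25.5 = w·85.1 + (1−w)·75.
w·(94.4−85.1) = (1−w)·(75−25.5), i.e. w·9.3 = (1−w)·49.5.
The marginal rate of substitution is 49.5/9.3, so w = 49.5/(9.3+49.5) = 0.842.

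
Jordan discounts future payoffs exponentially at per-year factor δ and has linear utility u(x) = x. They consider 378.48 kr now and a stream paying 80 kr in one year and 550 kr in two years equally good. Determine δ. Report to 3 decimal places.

δ ≈ 0.760

Equating present values: 378.48 = 80δ + 550δ².
Rearranged: 550δ² + 80δ − 378.48 = 0.
δ = (−80 + √(80² + 4·550·378.48)) / (2·550) = (−80 + √839056.00) / 1100 ≈ 0.760.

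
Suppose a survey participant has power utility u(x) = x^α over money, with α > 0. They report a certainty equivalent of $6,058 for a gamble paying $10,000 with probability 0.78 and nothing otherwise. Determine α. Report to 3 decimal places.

Since u(0) = 0, the lottery's EU is 0.78·10000^α.
Equating: 6058^α = 0.78·10000^α, i.e. 0.6058^α = 0.78.
α = ln(0.78) / ln(6058/10000) = -0.248461/-0.501205 ≈ 0.496.

α ≈ 0.496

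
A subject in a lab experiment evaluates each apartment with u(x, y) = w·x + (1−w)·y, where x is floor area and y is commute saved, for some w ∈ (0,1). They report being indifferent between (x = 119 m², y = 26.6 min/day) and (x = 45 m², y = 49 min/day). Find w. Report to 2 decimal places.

w = 0.23

Equating utilities: w·119 + (1−w)·26.6 = w·45 + (1−w)·49.
Rearranging, 74·w − 22.4·(1−w) = 0.
Hence w = 22.4/(74+22.4) = 22.4/96.4 = 0.23.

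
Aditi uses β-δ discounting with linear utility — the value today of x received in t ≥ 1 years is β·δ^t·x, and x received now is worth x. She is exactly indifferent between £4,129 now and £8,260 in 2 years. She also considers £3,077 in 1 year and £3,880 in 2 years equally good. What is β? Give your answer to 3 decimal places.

The second indifference involves only future payoffs, so β cancels: β·δ^1·3077 = β·δ^2·3880, giving δ = 3077/3880 = 0.79304.
The first indifference: 4129 = β·δ^2·8260, so β = 4129/(δ^2·8260) = 4129/(0.62891·8260) ≈ 0.795.

β ≈ 0.795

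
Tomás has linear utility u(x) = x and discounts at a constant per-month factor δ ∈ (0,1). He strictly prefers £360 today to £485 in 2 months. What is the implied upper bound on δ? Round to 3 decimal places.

δ < 0.862

The preference means 360 > δ^2·485.
Hence δ^2 < 360/485 = 0.74227, and x ↦ x^(1/2) is increasing on (0,∞).
δ < (360/485)^(1/2) ≈ 0.862.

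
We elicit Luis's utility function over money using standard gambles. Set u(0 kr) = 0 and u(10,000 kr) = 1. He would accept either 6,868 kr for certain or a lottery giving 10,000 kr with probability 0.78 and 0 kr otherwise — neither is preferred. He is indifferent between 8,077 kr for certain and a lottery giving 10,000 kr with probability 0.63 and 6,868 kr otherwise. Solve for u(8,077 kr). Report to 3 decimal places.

First, u(6,868 kr) = 0.78·u(10,000 kr) + 0.22·u(0 kr) = 0.78.
Chaining: u(8,077 kr) = 0.63·1.00 + 0.37·0.78 = 0.9186.

0.919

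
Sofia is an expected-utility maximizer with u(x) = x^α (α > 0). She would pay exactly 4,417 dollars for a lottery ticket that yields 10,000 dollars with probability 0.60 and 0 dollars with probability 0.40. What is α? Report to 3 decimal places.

α ≈ 0.625

EU(lottery) = 0.60·10000^α + 0.40·0 = 0.60·10000^α.
Setting u(4417) equal to that: 4417^α = 0.60·10000^α ⇒ (4417/10000)^α = 0.60.
Taking logs: α·ln(4417/10000) = ln(0.60), so α = -0.510826 / -0.817124 ≈ 0.625.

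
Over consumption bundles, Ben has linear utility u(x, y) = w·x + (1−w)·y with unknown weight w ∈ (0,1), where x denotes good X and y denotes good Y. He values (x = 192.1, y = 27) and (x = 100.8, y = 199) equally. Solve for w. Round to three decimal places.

w = 0.653

Equating utilities: w·192.1 + (1−w)·27 = w·100.8 + (1−w)·199.
w·(192.1−100.8) = (1−w)·(199−27), i.e. w·91.3 = (1−w)·172.
The marginal rate of substitution is 172/91.3, so w = 172/(91.3+172) = 0.653.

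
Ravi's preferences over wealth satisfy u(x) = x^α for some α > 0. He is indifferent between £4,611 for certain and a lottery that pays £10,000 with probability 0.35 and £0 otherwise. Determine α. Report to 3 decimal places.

α ≈ 1.356

Since u(0) = 0, the lottery's EU is 0.35·10000^α.
Equating: 4611^α = 0.35·10000^α, i.e. 0.4611^α = 0.35.
α = ln(0.35) / ln(4611/10000) = -1.049822/-0.774140 ≈ 1.356.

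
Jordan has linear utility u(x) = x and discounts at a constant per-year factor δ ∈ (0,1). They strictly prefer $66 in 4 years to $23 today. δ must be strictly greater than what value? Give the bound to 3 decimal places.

δ > 0.768

The preference means 23 < δ^4·66.
So δ^4 > 23/66 = 0.34848; taking the 4th root of both positive sides preserves the inequality.
δ > 0.34848^(1/4) = 0.768.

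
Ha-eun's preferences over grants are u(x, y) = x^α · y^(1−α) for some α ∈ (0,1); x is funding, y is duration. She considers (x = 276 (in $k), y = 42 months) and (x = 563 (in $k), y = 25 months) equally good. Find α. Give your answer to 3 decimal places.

α ≈ 0.421

Set the two utilities equal: 276^α·42^(1−α) = 563^α·25^(1−α).
Taking logs: α·ln 276 + (1−α)·ln 42 = α·ln 563 + (1−α)·ln 25, i.e. α·-0.712879 = (1−α)·-0.518794.
Thus α·(-1.231673) = -0.518794, so α = -0.518794/-1.231673 ≈ 0.421.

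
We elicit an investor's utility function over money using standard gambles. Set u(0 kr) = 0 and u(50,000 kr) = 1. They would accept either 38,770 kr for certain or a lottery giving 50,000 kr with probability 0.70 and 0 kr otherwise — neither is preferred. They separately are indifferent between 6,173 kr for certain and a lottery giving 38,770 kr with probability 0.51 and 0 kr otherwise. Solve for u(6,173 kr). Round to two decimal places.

First, u(38,770 kr) = 0.70·u(50,000 kr) + 0.30·u(0 kr) = 0.70.
Then u(6,173 kr) = 0.51·u(38,770 kr) + 0.49·u(0 kr) = 0.51·0.70 + 0.49·0.00 = 0.3570.

0.36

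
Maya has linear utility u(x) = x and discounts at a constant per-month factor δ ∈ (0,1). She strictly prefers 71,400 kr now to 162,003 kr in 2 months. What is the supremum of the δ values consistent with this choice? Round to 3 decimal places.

δ < 0.664

Comparing present values: 71400 > δ^2·162003.
Dividing by 162003: δ^2 < 0.44073. Both sides are positive, so the square root keeps the direction.
δ < 0.44073^(1/2) = 0.664.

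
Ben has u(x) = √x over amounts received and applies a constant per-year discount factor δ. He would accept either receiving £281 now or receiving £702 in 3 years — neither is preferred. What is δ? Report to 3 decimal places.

Indifference means u(281) = δ^3 · u(702), so δ^3 = u(281)/u(702).
Since u(x) = √x, δ^3 = √(281/702) = 0.63268.
Hence δ = (0.63268)^(1/3) = 0.85848.

δ ≈ 0.858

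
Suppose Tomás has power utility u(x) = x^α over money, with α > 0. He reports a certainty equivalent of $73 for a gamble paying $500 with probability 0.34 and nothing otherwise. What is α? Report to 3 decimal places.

EU(lottery) = 0.34·500^α + 0.66·0 = 0.34·500^α.
Indifference: 73^α = 0.34·500^α, so (73/500)^α = 0.34.
Taking logs: α·ln(73/500) = ln(0.34), so α = -1.078810 / -1.924149 ≈ 0.561.

α ≈ 0.561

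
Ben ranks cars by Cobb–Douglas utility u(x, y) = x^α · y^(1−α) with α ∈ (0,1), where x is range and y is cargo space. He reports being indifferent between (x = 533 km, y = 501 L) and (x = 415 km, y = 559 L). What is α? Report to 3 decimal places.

Indifference: 533^α · 501^(1−α) = 415^α · 559^(1−α).
(533/415)^α = (559/501)^(1−α); take logs: α·ln(533/415) = (1−α)·ln(559/501), i.e. α·0.250243 = (1−α)·0.109543.
Thus α·(0.359786) = 0.109543, so α = 0.109543/0.359786 ≈ 0.304.

α ≈ 0.304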